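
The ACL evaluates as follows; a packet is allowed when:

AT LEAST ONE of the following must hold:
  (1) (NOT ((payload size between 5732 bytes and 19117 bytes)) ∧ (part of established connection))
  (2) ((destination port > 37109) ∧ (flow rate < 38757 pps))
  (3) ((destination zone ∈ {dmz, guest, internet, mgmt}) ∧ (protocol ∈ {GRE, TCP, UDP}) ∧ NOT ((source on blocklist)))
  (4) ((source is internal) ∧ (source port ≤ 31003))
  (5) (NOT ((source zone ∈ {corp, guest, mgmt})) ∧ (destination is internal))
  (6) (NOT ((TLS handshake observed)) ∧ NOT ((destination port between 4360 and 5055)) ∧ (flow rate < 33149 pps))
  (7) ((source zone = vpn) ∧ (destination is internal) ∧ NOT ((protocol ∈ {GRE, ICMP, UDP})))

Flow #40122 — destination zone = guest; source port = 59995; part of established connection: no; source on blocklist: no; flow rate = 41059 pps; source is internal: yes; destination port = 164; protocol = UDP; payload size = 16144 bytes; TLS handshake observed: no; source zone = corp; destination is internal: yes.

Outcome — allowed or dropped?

Atomic conditions:
  payload size between 5732 bytes and 19117 bytes: 16144 in [5732, 19117] is true
  part of established connection: no → false
  destination port > 37109: 164 > 37109 is false
  flow rate < 38757 pps: 41059 < 38757 is false
  destination zone ∈ {dmz, guest, internet, mgmt}: guest is in the set → true
  protocol ∈ {GRE, TCP, UDP}: UDP is in the set → true
  source on blocklist: no → false
  source is internal: yes → true
  source port ≤ 31003: 59995 ≤ 31003 is false
  source zone ∈ {corp, guest, mgmt}: corp is in the set → true
  destination is internal: yes → true
  TLS handshake observed: no → false
  destination port between 4360 and 5055: 164 in [4360, 5055] is false
  flow rate < 33149 pps: 41059 < 33149 is false
  source zone = vpn: corp == vpn is false
  protocol ∈ {GRE, ICMP, UDP}: UDP is in the set → true
Combine:
[1.1] NOT true = false
[1] false AND false = false
[2] false AND false = false
[3.3] NOT false = true
[3] true AND true AND true = true
[4] true AND false = false
[5.1] NOT true = false
[5] false AND true = false
[6.1] NOT false = true
[6.2] NOT false = true
[6] true AND true AND false = false
[7.3] NOT true = false
[7] false AND true AND false = false
[root] false OR false OR true OR false OR false OR false OR false = true
Overall: true → allowed

Allowed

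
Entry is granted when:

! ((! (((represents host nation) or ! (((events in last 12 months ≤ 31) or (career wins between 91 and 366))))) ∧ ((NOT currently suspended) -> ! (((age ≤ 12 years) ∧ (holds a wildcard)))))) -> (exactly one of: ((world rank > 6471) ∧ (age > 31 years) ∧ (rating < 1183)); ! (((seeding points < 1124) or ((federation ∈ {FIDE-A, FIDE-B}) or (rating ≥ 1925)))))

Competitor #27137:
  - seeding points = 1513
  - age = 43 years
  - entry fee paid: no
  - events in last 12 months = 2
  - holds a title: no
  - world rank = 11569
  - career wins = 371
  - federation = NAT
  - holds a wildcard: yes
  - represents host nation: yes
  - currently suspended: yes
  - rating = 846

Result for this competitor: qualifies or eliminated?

Eliminated

Atomic conditions:
  represents host nation: yes → true
  events in last 12 months ≤ 31: 2 ≤ 31 is true
  career wins between 91 and 366: 371 in [91, 366] is false
  NOT currently suspended: yes → false
  age ≤ 12 years: 43 ≤ 12 is false
  holds a wildcard: yes → true
  world rank > 6471: 11569 > 6471 is true
  age > 31 years: 43 > 31 is true
  rating < 1183: 846 < 1183 is true
  seeding points < 1124: 1513 < 1124 is false
  federation ∈ {FIDE-A, FIDE-B}: NAT is not in the set → false
  rating ≥ 1925: 846 ≥ 1925 is false
Combine:
[1.1.1.1.2.1] true OR false = true
[1.1.1.1.2] NOT true = false
[1.1.1.1] true OR false = true
[1.1.1] NOT true = false
[1.1.2.2.1] false AND true = false
[1.1.2.2] NOT false = true
[1.1.2] false → true (antecedent false ⇒ implication holds) = true
[1.1] false AND true = false
[1] NOT false = true
[2.1] true AND true AND true = true
[2.2.1.2] false OR false = false
[2.2.1] false OR false = false
[2.2] NOT false = true
[2] exactly-one(true, true) = false
[root] true → false = false
Overall: false → eliminated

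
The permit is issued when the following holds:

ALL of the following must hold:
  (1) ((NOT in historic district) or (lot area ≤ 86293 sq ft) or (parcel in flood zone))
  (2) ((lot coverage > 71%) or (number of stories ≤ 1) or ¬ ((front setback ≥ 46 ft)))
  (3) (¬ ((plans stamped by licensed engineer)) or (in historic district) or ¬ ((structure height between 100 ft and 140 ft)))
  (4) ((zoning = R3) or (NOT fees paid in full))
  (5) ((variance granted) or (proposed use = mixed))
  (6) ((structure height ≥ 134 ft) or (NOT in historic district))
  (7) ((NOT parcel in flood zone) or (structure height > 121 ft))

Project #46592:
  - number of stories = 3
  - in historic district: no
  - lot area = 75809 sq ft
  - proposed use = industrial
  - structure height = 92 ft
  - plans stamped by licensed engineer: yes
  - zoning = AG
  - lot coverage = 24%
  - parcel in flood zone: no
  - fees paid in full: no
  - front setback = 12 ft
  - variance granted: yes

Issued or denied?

Atomic conditions:
  NOT in historic district: no → true
  lot area ≤ 86293 sq ft: 75809 ≤ 86293 is true
  parcel in flood zone: no → false
  lot coverage > 71%: 24 > 71 is false
  number of stories ≤ 1: 3 ≤ 1 is false
  front setback ≥ 46 ft: 12 ≥ 46 is false
  plans stamped by licensed engineer: yes → true
  in historic district: no → false
  structure height between 100 ft and 140 ft: 92 in [100, 140] is false
  zoning = R3: AG == R3 is false
  NOT fees paid in full: no → true
  variance granted: yes → true
  proposed use = mixed: industrial == mixed is false
  structure height ≥ 134 ft: 92 ≥ 134 is false
  NOT parcel in flood zone: no → true
  structure height > 121 ft: 92 > 121 is false
Combine:
[1] true OR true OR false = true
[2.3] NOT false = true
[2] false OR false OR true = true
[3.1] NOT true = false
[3.3] NOT false = true
[3] false OR false OR true = true
[4] false OR true = true
[5] true OR false = true
[6] false OR true = true
[7] true OR false = true
[root] true AND true AND true AND true AND true AND true AND true = true
Overall: true → issued

Issued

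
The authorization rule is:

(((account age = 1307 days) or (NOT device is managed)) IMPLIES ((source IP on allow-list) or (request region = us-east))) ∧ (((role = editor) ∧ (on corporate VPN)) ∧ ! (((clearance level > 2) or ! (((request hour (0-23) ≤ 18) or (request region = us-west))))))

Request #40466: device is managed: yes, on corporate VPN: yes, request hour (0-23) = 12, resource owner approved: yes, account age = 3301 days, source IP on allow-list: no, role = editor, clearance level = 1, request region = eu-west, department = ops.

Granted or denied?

Granted

Atomic conditions:
  account age = 1307 days: 3301 == 1307 is false
  NOT device is managed: yes → false
  source IP on allow-list: no → false
  request region = us-east: eu-west == us-east is false
  role = editor: editor == editor is true
  on corporate VPN: yes → true
  clearance level > 2: 1 > 2 is false
  request hour (0-23) ≤ 18: 12 ≤ 18 is true
  request region = us-west: eu-west == us-west is false
Combine:
[1.1] false OR false = false
[1.2] false OR false = false
[1] false → false (antecedent false ⇒ implication holds) = true
[2.1] true AND true = true
[2.2.1.2.1] true OR false = true
[2.2.1.2] NOT true = false
[2.2.1] false OR false = false
[2.2] NOT false = true
[2] true AND true = true
[root] true AND true = true
Overall: true → granted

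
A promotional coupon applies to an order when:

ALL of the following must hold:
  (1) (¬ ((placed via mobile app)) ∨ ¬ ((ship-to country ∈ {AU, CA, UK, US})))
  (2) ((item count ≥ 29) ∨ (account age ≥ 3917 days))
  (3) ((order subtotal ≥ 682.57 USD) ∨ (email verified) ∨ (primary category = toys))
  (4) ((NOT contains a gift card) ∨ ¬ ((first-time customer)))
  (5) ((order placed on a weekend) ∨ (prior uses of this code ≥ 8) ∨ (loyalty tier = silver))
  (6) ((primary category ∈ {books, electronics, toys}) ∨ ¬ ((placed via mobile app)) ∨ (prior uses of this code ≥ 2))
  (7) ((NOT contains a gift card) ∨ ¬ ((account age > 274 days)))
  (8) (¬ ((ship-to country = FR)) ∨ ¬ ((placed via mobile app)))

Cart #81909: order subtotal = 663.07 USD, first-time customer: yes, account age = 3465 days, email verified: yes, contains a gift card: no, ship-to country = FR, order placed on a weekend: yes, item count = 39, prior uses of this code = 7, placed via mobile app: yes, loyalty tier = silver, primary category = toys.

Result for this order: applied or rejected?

Rejected

Atomic conditions:
  placed via mobile app: yes → true
  ship-to country ∈ {AU, CA, UK, US}: FR is not in the set → false
  item count ≥ 29: 39 ≥ 29 is true
  account age ≥ 3917 days: 3465 ≥ 3917 is false
  order subtotal ≥ 682.57 USD: 663.07 ≥ 682.57 is false
  email verified: yes → true
  primary category = toys: toys == toys is true
  NOT contains a gift card: no → true
  first-time customer: yes → true
  order placed on a weekend: yes → true
  prior uses of this code ≥ 8: 7 ≥ 8 is false
  loyalty tier = silver: silver == silver is true
  primary category ∈ {books, electronics, toys}: toys is in the set → true
  prior uses of this code ≥ 2: 7 ≥ 2 is true
  account age > 274 days: 3465 > 274 is true
  ship-to country = FR: FR == FR is true
Combine:
[1.1] NOT true = false
[1.2] NOT false = true
[1] false OR true = true
[2] true OR false = true
[3] false OR true OR true = true
[4.2] NOT true = false
[4] true OR false = true
[5] true OR false OR true = true
[6.2] NOT true = false
[6] true OR false OR true = true
[7.2] NOT true = false
[7] true OR false = true
[8.1] NOT true = false
[8.2] NOT true = false
[8] false OR false = false
[root] true AND true AND true AND true AND true AND true AND true AND false = false
Overall: false → rejected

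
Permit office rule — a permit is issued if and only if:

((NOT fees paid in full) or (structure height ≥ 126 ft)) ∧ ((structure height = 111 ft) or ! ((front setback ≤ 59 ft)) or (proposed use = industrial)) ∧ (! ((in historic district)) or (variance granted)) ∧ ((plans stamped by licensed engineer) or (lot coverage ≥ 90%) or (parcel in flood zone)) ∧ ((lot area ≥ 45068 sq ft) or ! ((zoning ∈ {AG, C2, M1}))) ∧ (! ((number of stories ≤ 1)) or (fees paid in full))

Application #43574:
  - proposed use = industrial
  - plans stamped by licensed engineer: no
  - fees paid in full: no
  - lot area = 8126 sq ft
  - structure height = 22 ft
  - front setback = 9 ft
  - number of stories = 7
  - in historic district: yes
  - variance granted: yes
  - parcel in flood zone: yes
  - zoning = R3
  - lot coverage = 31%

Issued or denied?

Issued

Atomic conditions:
  NOT fees paid in full: no → true
  structure height ≥ 126 ft: 22 ≥ 126 is false
  structure height = 111 ft: 22 == 111 is false
  front setback ≤ 59 ft: 9 ≤ 59 is true
  proposed use = industrial: industrial == industrial is true
  in historic district: yes → true
  variance granted: yes → true
  plans stamped by licensed engineer: no → false
  lot coverage ≥ 90%: 31 ≥ 90 is false
  parcel in flood zone: yes → true
  lot area ≥ 45068 sq ft: 8126 ≥ 45068 is false
  zoning ∈ {AG, C2, M1}: R3 is not in the set → false
  number of stories ≤ 1: 7 ≤ 1 is false
  fees paid in full: no → false
Combine:
[1] true OR false = true
[2.2] NOT true = false
[2] false OR false OR true = true
[3.1] NOT true = false
[3] false OR true = true
[4] false OR false OR true = true
[5.2] NOT false = true
[5] false OR true = true
[6.1] NOT false = true
[6] true OR false = true
[root] true AND true AND true AND true AND true AND true = true
Overall: true → issued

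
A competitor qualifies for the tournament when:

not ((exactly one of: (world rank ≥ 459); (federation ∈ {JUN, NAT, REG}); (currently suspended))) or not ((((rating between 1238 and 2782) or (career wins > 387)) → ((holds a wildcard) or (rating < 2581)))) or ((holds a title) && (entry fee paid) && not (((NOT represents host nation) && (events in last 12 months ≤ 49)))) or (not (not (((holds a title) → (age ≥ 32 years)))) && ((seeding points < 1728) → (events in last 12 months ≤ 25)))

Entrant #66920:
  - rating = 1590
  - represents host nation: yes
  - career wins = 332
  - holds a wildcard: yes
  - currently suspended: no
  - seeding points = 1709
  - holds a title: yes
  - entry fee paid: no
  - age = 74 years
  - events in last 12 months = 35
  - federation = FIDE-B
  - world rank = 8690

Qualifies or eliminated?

Atomic conditions:
  world rank ≥ 459: 8690 ≥ 459 is true
  federation ∈ {JUN, NAT, REG}: FIDE-B is not in the set → false
  currently suspended: no → false
  rating between 1238 and 2782: 1590 in [1238, 2782] is true
  career wins > 387: 332 > 387 is false
  holds a wildcard: yes → true
  rating < 2581: 1590 < 2581 is true
  holds a title: yes → true
  entry fee paid: no → false
  NOT represents host nation: yes → false
  events in last 12 months ≤ 49: 35 ≤ 49 is true
  age ≥ 32 years: 74 ≥ 32 is true
  seeding points < 1728: 1709 < 1728 is true
  events in last 12 months ≤ 25: 35 ≤ 25 is false
Combine:
[1.1] exactly-one(true, false, false) = true
[1] NOT true = false
[2.1.1] true OR false = true
[2.1.2] true OR true = true
[2.1] true → true = true
[2] NOT true = false
[3.3.1] false AND true = false
[3.3] NOT false = true
[3] true AND false AND true = false
[4.1.1.1] true → true = true
[4.1.1] NOT true = false
[4.1] NOT false = true
[4.2] true → false = false
[4] true AND false = false
[root] false OR false OR false OR false = false
Overall: false → eliminated

Eliminated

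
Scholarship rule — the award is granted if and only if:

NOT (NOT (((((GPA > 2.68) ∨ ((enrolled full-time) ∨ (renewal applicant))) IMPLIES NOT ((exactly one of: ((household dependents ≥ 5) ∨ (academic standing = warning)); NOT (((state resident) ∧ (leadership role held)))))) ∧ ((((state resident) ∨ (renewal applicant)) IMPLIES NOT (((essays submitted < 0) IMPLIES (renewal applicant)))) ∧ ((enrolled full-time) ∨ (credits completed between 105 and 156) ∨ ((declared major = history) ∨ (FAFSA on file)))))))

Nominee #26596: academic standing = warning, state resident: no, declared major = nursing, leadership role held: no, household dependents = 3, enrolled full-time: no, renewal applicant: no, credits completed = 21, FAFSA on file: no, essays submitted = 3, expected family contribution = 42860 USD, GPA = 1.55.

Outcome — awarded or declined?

Atomic conditions:
  GPA > 2.68: 1.55 > 2.68 is false
  enrolled full-time: no → false
  renewal applicant: no → false
  household dependents ≥ 5: 3 ≥ 5 is false
  academic standing = warning: warning == warning is true
  state resident: no → false
  leadership role held: no → false
  essays submitted < 0: 3 < 0 is false
  credits completed between 105 and 156: 21 in [105, 156] is false
  declared major = history: nursing == history is false
  FAFSA on file: no → false
Combine:
[1.1.1.1.2] false OR false = false
[1.1.1.1] false OR false = false
[1.1.1.2.1.1] false OR true = true
[1.1.1.2.1.2.1] false AND false = false
[1.1.1.2.1.2] NOT false = true
[1.1.1.2.1] exactly-one(true, true) = false
[1.1.1.2] NOT false = true
[1.1.1] false → true (antecedent false ⇒ implication holds) = true
[1.1.2.1.1] false OR false = false
[1.1.2.1.2.1] false → false (antecedent false ⇒ implication holds) = true
[1.1.2.1.2] NOT true = false
[1.1.2.1] false → false (antecedent false ⇒ implication holds) = true
[1.1.2.2.3] false OR false = false
[1.1.2.2] false OR false OR false = false
[1.1.2] true AND false = false
[1.1] true AND false = false
[1] NOT false = true
[root] NOT true = false
Overall: false → declined

Declined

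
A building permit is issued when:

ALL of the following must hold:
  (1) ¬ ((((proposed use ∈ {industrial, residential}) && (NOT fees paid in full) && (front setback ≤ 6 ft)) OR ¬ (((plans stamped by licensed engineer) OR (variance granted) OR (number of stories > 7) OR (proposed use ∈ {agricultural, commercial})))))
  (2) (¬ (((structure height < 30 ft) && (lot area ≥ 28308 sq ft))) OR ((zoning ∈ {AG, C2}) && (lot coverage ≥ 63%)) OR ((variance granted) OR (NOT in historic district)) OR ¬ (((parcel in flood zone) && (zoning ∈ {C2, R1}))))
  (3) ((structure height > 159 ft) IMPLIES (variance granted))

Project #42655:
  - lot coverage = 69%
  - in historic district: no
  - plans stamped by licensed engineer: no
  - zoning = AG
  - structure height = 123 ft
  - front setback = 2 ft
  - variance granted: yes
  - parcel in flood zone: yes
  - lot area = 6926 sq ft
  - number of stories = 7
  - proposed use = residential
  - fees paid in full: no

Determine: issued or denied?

Atomic conditions:
  proposed use ∈ {industrial, residential}: residential is in the set → true
  NOT fees paid in full: no → true
  front setback ≤ 6 ft: 2 ≤ 6 is true
  plans stamped by licensed engineer: no → false
  variance granted: yes → true
  number of stories > 7: 7 > 7 is false
  proposed use ∈ {agricultural, commercial}: residential is not in the set → false
  structure height < 30 ft: 123 < 30 is false
  lot area ≥ 28308 sq ft: 6926 ≥ 28308 is false
  zoning ∈ {AG, C2}: AG is in the set → true
  lot coverage ≥ 63%: 69 ≥ 63 is true
  NOT in historic district: no → true
  parcel in flood zone: yes → true
  zoning ∈ {C2, R1}: AG is not in the set → false
  structure height > 159 ft: 123 > 159 is false
Combine:
[1.1.1] true AND true AND true = true
[1.1.2.1] false OR true OR false OR false = true
[1.1.2] NOT true = false
[1.1] true OR false = true
[1] NOT true = false
[2.1.1] false AND false = false
[2.1] NOT false = true
[2.2] true AND true = true
[2.3] true OR true = true
[2.4.1] true AND false = false
[2.4] NOT false = true
[2] true OR true OR true OR true = true
[3] false → true (antecedent false ⇒ implication holds) = true
[root] false AND true AND true = false
Overall: false → denied

Denied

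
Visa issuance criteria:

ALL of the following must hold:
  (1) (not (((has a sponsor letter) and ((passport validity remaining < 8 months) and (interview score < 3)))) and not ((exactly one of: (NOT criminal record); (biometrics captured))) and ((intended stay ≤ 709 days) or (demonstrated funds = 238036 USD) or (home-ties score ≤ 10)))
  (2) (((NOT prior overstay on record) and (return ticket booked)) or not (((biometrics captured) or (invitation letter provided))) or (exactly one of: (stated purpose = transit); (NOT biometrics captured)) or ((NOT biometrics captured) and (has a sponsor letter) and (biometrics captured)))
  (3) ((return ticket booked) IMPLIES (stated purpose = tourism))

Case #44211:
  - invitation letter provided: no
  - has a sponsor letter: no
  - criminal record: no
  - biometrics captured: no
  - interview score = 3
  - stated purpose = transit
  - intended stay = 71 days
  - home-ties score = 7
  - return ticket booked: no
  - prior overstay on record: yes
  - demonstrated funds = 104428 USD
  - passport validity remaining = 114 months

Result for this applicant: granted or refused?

Atomic conditions:
  has a sponsor letter: no → false
  passport validity remaining < 8 months: 114 < 8 is false
  interview score < 3: 3 < 3 is false
  NOT criminal record: no → true
  biometrics captured: no → false
  intended stay ≤ 709 days: 71 ≤ 709 is true
  demonstrated funds = 238036 USD: 104428 == 238036 is false
  home-ties score ≤ 10: 7 ≤ 10 is true
  NOT prior overstay on record: yes → false
  return ticket booked: no → false
  invitation letter provided: no → false
  stated purpose = transit: transit == transit is true
  NOT biometrics captured: no → true
  stated purpose = tourism: transit == tourism is false
Combine:
[1.1.1.2] false AND false = false
[1.1.1] false AND false = false
[1.1] NOT false = true
[1.2.1] exactly-one(true, false) = true
[1.2] NOT true = false
[1.3] true OR false OR true = true
[1] true AND false AND true = false
[2.1] false AND false = false
[2.2.1] false OR false = false
[2.2] NOT false = true
[2.3] exactly-one(true, true) = false
[2.4] true AND false AND false = false
[2] false OR true OR false OR false = true
[3] false → false (antecedent false ⇒ implication holds) = true
[root] false AND true AND true = false
Overall: false → refused

Refused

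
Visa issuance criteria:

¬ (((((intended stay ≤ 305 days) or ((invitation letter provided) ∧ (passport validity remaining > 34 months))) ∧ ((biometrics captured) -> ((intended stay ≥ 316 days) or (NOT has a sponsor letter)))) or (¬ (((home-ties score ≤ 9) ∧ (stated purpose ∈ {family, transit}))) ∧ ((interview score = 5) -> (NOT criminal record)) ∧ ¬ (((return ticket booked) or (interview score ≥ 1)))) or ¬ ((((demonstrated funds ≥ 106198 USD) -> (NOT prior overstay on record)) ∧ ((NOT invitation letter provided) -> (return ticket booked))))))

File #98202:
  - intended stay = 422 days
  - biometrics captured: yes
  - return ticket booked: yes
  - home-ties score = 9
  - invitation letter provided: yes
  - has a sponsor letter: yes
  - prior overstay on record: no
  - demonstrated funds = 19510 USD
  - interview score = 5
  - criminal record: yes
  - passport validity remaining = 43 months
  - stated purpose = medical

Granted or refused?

Atomic conditions:
  intended stay ≤ 305 days: 422 ≤ 305 is false
  invitation letter provided: yes → true
  passport validity remaining > 34 months: 43 > 34 is true
  biometrics captured: yes → true
  intended stay ≥ 316 days: 422 ≥ 316 is true
  NOT has a sponsor letter: yes → false
  home-ties score ≤ 9: 9 ≤ 9 is true
  stated purpose ∈ {family, transit}: medical is not in the set → false
  interview score = 5: 5 == 5 is true
  NOT criminal record: yes → false
  return ticket booked: yes → true
  interview score ≥ 1: 5 ≥ 1 is true
  demonstrated funds ≥ 106198 USD: 19510 ≥ 106198 is false
  NOT prior overstay on record: no → true
  NOT invitation letter provided: yes → false
Combine:
[1.1.1.2] true AND true = true
[1.1.1] false OR true = true
[1.1.2.2] true OR false = true
[1.1.2] true → true = true
[1.1] true AND true = true
[1.2.1.1] true AND false = false
[1.2.1] NOT false = true
[1.2.2] true → false = false
[1.2.3.1] true OR true = true
[1.2.3] NOT true = false
[1.2] true AND false AND false = false
[1.3.1.1] false → true (antecedent false ⇒ implication holds) = true
[1.3.1.2] false → true (antecedent false ⇒ implication holds) = true
[1.3.1] true AND true = true
[1.3] NOT true = false
[1] true OR false OR false = true
[root] NOT true = false
Overall: false → refused

Refused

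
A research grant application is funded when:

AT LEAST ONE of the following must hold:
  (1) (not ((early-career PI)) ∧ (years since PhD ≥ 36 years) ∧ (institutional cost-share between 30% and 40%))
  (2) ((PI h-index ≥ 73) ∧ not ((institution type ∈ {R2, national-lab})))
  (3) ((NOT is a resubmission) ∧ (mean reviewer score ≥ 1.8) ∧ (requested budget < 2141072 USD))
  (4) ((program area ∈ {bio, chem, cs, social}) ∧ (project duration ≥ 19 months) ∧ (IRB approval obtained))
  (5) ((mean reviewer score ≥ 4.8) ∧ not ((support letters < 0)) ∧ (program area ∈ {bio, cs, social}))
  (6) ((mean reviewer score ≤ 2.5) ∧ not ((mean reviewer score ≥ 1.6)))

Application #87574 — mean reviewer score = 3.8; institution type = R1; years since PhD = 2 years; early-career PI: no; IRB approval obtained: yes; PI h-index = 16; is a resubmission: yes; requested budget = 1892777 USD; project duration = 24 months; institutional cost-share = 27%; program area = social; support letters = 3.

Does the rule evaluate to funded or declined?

Funded

Atomic conditions:
  early-career PI: no → false
  years since PhD ≥ 36 years: 2 ≥ 36 is false
  institutional cost-share between 30% and 40%: 27 in [30, 40] is false
  PI h-index ≥ 73: 16 ≥ 73 is false
  institution type ∈ {R2, national-lab}: R1 is not in the set → false
  NOT is a resubmission: yes → false
  mean reviewer score ≥ 1.8: 3.8 ≥ 1.8 is true
  requested budget < 2141072 USD: 1892777 < 2141072 is true
  program area ∈ {bio, chem, cs, social}: social is in the set → true
  project duration ≥ 19 months: 24 ≥ 19 is true
  IRB approval obtained: yes → true
  mean reviewer score ≥ 4.8: 3.8 ≥ 4.8 is false
  support letters < 0: 3 < 0 is false
  program area ∈ {bio, cs, social}: social is in the set → true
  mean reviewer score ≤ 2.5: 3.8 ≤ 2.5 is false
  mean reviewer score ≥ 1.6: 3.8 ≥ 1.6 is true
Combine:
[1.1] NOT false = true
[1] true AND false AND false = false
[2.2] NOT false = true
[2] false AND true = false
[3] false AND true AND true = false
[4] true AND true AND true = true
[5.2] NOT false = true
[5] false AND true AND true = false
[6.2] NOT true = false
[6] false AND false = false
[root] false OR false OR false OR true OR false OR false = true
Overall: true → funded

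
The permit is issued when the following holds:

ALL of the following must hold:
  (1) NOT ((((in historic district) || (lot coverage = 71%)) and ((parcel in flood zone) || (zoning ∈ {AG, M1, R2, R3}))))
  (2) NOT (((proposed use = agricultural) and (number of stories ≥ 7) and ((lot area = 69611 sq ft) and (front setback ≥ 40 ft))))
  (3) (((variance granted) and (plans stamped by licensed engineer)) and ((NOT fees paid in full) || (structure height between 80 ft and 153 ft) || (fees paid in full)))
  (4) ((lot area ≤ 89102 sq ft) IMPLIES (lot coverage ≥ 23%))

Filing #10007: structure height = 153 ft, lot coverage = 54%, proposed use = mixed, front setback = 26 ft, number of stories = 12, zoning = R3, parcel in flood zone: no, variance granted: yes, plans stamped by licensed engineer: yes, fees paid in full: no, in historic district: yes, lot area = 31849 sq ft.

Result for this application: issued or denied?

Denied

Atomic conditions:
  in historic district: yes → true
  lot coverage = 71%: 54 == 71 is false
  parcel in flood zone: no → false
  zoning ∈ {AG, M1, R2, R3}: R3 is in the set → true
  proposed use = agricultural: mixed == agricultural is false
  number of stories ≥ 7: 12 ≥ 7 is true
  lot area = 69611 sq ft: 31849 == 69611 is false
  front setback ≥ 40 ft: 26 ≥ 40 is false
  variance granted: yes → true
  plans stamped by licensed engineer: yes → true
  NOT fees paid in full: no → true
  structure height between 80 ft and 153 ft: 153 in [80, 153] is true
  fees paid in full: no → false
  lot area ≤ 89102 sq ft: 31849 ≤ 89102 is true
  lot coverage ≥ 23%: 54 ≥ 23 is true
Combine:
[1.1.1] true OR false = true
[1.1.2] false OR true = true
[1.1] true AND true = true
[1] NOT true = false
[2.1.3] false AND false = false
[2.1] false AND true AND false = false
[2] NOT false = true
[3.1] true AND true = true
[3.2] true OR true OR false = true
[3] true AND true = true
[4] true → true = true
[root] false AND true AND true AND true = false
Overall: false → denied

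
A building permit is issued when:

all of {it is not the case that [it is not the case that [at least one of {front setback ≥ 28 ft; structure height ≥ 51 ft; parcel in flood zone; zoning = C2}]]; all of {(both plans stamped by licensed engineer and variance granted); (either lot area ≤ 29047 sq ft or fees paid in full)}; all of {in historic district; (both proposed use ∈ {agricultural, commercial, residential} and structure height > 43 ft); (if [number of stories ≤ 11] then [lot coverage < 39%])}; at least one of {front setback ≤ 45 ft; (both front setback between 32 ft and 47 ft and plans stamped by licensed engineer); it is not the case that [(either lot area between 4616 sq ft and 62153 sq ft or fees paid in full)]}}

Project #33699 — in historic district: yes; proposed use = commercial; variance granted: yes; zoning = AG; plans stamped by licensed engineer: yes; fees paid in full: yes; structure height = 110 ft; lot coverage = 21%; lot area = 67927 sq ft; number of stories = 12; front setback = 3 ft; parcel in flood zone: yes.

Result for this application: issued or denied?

Issued

Atomic conditions:
  front setback ≥ 28 ft: 3 ≥ 28 is false
  structure height ≥ 51 ft: 110 ≥ 51 is true
  parcel in flood zone: yes → true
  zoning = C2: AG == C2 is false
  plans stamped by licensed engineer: yes → true
  variance granted: yes → true
  lot area ≤ 29047 sq ft: 67927 ≤ 29047 is false
  fees paid in full: yes → true
  in historic district: yes → true
  proposed use ∈ {agricultural, commercial, residential}: commercial is in the set → true
  structure height > 43 ft: 110 > 43 is true
  number of stories ≤ 11: 12 ≤ 11 is false
  lot coverage < 39%: 21 < 39 is true
  front setback ≤ 45 ft: 3 ≤ 45 is true
  front setback between 32 ft and 47 ft: 3 in [32, 47] is false
  lot area between 4616 sq ft and 62153 sq ft: 67927 in [4616, 62153] is false
Combine:
[1.1.1] false OR true OR true OR false = true
[1.1] NOT true = false
[1] NOT false = true
[2.1] true AND true = true
[2.2] false OR true = true
[2] true AND true = true
[3.2] true AND true = true
[3.3] false → true (antecedent false ⇒ implication holds) = true
[3] true AND true AND true = true
[4.2] false AND true = false
[4.3.1] false OR true = true
[4.3] NOT true = false
[4] true OR false OR false = true
[root] true AND true AND true AND true = true
Overall: true → issued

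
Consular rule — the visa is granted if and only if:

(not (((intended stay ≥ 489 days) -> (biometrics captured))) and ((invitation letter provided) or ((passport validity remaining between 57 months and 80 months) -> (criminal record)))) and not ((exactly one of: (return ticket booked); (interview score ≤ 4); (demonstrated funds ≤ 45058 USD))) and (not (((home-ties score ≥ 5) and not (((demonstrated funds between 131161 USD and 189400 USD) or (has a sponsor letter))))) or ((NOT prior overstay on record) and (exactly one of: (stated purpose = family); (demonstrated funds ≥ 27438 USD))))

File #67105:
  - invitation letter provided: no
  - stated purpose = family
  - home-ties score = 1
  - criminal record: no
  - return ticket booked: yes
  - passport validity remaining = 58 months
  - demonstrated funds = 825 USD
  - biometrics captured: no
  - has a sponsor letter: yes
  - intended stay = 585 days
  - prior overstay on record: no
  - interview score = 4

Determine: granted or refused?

Refused

Atomic conditions:
  intended stay ≥ 489 days: 585 ≥ 489 is true
  biometrics captured: no → false
  invitation letter provided: no → false
  passport validity remaining between 57 months and 80 months: 58 in [57, 80] is true
  criminal record: no → false
  return ticket booked: yes → true
  interview score ≤ 4: 4 ≤ 4 is true
  demonstrated funds ≤ 45058 USD: 825 ≤ 45058 is true
  home-ties score ≥ 5: 1 ≥ 5 is false
  demonstrated funds between 131161 USD and 189400 USD: 825 in [131161, 189400] is false
  has a sponsor letter: yes → true
  NOT prior overstay on record: no → true
  stated purpose = family: family == family is true
  demonstrated funds ≥ 27438 USD: 825 ≥ 27438 is false
Combine:
[1.1.1] true → false = false
[1.1] NOT false = true
[1.2.2] true → false = false
[1.2] false OR false = false
[1] true AND false = false
[2.1] exactly-one(true, true, true) = false
[2] NOT false = true
[3.1.1.2.1] false OR true = true
[3.1.1.2] NOT true = false
[3.1.1] false AND false = false
[3.1] NOT false = true
[3.2.2] exactly-one(true, false) = true
[3.2] true AND true = true
[3] true OR true = true
[root] false AND true AND true = false
Overall: false → refused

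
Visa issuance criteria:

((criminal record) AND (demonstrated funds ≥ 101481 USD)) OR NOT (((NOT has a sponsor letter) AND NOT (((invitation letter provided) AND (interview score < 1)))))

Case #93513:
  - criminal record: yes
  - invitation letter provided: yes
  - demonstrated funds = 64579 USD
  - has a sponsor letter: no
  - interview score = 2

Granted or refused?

Refused

Atomic conditions:
  criminal record: yes → true
  demonstrated funds ≥ 101481 USD: 64579 ≥ 101481 is false
  NOT has a sponsor letter: no → true
  invitation letter provided: yes → true
  interview score < 1: 2 < 1 is false
Combine:
[1] true AND false = false
[2.1.2.1] true AND false = false
[2.1.2] NOT false = true
[2.1] true AND true = true
[2] NOT true = false
[root] false OR false = false
Overall: false → refused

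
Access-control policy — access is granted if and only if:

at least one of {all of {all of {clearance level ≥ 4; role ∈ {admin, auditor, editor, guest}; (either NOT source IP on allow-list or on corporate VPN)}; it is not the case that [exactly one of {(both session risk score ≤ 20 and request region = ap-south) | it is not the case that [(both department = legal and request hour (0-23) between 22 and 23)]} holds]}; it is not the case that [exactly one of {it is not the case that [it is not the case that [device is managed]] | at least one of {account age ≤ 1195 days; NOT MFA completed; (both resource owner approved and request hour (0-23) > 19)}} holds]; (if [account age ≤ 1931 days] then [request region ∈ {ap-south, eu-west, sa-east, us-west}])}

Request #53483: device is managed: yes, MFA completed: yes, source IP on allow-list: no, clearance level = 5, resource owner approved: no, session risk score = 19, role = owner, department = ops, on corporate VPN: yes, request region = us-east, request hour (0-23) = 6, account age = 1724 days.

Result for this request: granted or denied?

Denied

Atomic conditions:
  clearance level ≥ 4: 5 ≥ 4 is true
  role ∈ {admin, auditor, editor, guest}: owner is not in the set → false
  NOT source IP on allow-list: no → true
  on corporate VPN: yes → true
  session risk score ≤ 20: 19 ≤ 20 is true
  request region = ap-south: us-east == ap-south is false
  department = legal: ops == legal is false
  request hour (0-23) between 22 and 23: 6 in [22, 23] is false
  device is managed: yes → true
  account age ≤ 1195 days: 1724 ≤ 1195 is false
  NOT MFA completed: yes → false
  resource owner approved: no → false
  request hour (0-23) > 19: 6 > 19 is false
  account age ≤ 1931 days: 1724 ≤ 1931 is true
  request region ∈ {ap-south, eu-west, sa-east, us-west}: us-east is not in the set → false
Combine:
[1.1.3] true OR true = true
[1.1] true AND false AND true = false
[1.2.1.1] true AND false = false
[1.2.1.2.1] false AND false = false
[1.2.1.2] NOT false = true
[1.2.1] exactly-one(false, true) = true
[1.2] NOT true = false
[1] false AND false = false
[2.1.1.1] NOT true = false
[2.1.1] NOT false = true
[2.1.2.3] false AND false = false
[2.1.2] false OR false OR false = false
[2.1] exactly-one(true, false) = true
[2] NOT true = false
[3] true → false = false
[root] false OR false OR false = false
Overall: false → denied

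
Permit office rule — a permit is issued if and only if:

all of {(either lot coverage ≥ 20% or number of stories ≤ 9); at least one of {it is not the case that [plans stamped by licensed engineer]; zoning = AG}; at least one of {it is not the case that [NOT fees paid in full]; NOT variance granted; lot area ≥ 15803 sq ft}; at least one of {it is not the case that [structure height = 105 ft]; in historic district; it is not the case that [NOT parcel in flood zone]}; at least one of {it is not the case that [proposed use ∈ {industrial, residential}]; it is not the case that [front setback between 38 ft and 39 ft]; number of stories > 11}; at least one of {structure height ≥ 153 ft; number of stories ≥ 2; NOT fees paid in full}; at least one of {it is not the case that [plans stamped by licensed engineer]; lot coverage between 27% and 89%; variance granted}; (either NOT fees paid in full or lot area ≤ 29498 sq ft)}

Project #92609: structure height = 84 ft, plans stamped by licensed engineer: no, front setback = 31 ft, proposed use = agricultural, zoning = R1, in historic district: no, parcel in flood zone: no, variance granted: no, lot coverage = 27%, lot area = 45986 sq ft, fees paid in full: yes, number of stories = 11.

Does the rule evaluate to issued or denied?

Atomic conditions:
  lot coverage ≥ 20%: 27 ≥ 20 is true
  number of stories ≤ 9: 11 ≤ 9 is false
  plans stamped by licensed engineer: no → false
  zoning = AG: R1 == AG is false
  NOT fees paid in full: yes → false
  NOT variance granted: no → true
  lot area ≥ 15803 sq ft: 45986 ≥ 15803 is true
  structure height = 105 ft: 84 == 105 is false
  in historic district: no → false
  NOT parcel in flood zone: no → true
  proposed use ∈ {industrial, residential}: agricultural is not in the set → false
  front setback between 38 ft and 39 ft: 31 in [38, 39] is false
  number of stories > 11: 11 > 11 is false
  structure height ≥ 153 ft: 84 ≥ 153 is false
  number of stories ≥ 2: 11 ≥ 2 is true
  lot coverage between 27% and 89%: 27 in [27, 89] is true
  variance granted: no → false
  lot area ≤ 29498 sq ft: 45986 ≤ 29498 is false
Combine:
[1] true OR false = true
[2.1] NOT false = true
[2] true OR false = true
[3.1] NOT false = true
[3] true OR true OR true = true
[4.1] NOT false = true
[4.3] NOT true = false
[4] true OR false OR false = true
[5.1] NOT false = true
[5.2] NOT false = true
[5] true OR true OR false = true
[6] false OR true OR false = true
[7.1] NOT false = true
[7] true OR true OR false = true
[8] false OR false = false
[root] true AND true AND true AND true AND true AND true AND true AND false = false
Overall: false → denied

Denied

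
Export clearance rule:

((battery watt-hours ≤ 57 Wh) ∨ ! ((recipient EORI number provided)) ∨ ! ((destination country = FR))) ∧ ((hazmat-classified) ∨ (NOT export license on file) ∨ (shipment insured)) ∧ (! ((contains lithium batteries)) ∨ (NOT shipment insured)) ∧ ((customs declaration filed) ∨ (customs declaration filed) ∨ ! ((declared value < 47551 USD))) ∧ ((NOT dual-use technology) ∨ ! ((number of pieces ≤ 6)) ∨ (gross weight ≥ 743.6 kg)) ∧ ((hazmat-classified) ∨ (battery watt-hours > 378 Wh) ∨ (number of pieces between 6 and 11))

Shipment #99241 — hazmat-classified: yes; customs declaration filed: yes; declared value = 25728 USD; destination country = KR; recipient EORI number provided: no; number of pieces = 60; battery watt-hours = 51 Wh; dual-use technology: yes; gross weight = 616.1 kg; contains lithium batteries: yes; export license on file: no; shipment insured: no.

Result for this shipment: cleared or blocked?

Cleared

Atomic conditions:
  battery watt-hours ≤ 57 Wh: 51 ≤ 57 is true
  recipient EORI number provided: no → false
  destination country = FR: KR == FR is false
  hazmat-classified: yes → true
  NOT export license on file: no → true
  shipment insured: no → false
  contains lithium batteries: yes → true
  NOT shipment insured: no → true
  customs declaration filed: yes → true
  declared value < 47551 USD: 25728 < 47551 is true
  NOT dual-use technology: yes → false
  number of pieces ≤ 6: 60 ≤ 6 is false
  gross weight ≥ 743.6 kg: 616.1 ≥ 743.6 is false
  battery watt-hours > 378 Wh: 51 > 378 is false
  number of pieces between 6 and 11: 60 in [6, 11] is false
Combine:
[1.2] NOT false = true
[1.3] NOT false = true
[1] true OR true OR true = true
[2] true OR true OR false = true
[3.1] NOT true = false
[3] false OR true = true
[4.3] NOT true = false
[4] true OR true OR false = true
[5.2] NOT false = true
[5] false OR true OR false = true
[6] true OR false OR false = true
[root] true AND true AND true AND true AND true AND true = true
Overall: true → cleared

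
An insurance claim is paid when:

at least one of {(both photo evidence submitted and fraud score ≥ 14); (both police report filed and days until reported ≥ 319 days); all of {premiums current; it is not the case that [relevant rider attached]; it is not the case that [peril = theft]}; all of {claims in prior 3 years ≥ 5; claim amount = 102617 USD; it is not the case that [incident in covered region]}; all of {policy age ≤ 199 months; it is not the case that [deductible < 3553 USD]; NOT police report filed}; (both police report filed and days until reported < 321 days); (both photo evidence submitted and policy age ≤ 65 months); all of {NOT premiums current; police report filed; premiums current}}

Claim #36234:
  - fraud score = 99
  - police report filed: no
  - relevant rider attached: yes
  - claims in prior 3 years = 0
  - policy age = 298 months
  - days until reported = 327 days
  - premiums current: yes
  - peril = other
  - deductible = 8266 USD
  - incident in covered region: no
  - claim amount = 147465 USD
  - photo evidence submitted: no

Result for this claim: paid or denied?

Atomic conditions:
  photo evidence submitted: no → false
  fraud score ≥ 14: 99 ≥ 14 is true
  police report filed: no → false
  days until reported ≥ 319 days: 327 ≥ 319 is true
  premiums current: yes → true
  relevant rider attached: yes → true
  peril = theft: other == theft is false
  claims in prior 3 years ≥ 5: 0 ≥ 5 is false
  claim amount = 102617 USD: 147465 == 102617 is false
  incident in covered region: no → false
  policy age ≤ 199 months: 298 ≤ 199 is false
  deductible < 3553 USD: 8266 < 3553 is false
  NOT police report filed: no → true
  days until reported < 321 days: 327 < 321 is false
  policy age ≤ 65 months: 298 ≤ 65 is false
  NOT premiums current: yes → false
Combine:
[1] false AND true = false
[2] false AND true = false
[3.2] NOT true = false
[3.3] NOT false = true
[3] true AND false AND true = false
[4.3] NOT false = true
[4] false AND false AND true = false
[5.2] NOT false = true
[5] false AND true AND true = false
[6] false AND false = false
[7] false AND false = false
[8] false AND false AND true = false
[root] false OR false OR false OR false OR false OR false OR false OR false = false
Overall: false → denied

Denied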